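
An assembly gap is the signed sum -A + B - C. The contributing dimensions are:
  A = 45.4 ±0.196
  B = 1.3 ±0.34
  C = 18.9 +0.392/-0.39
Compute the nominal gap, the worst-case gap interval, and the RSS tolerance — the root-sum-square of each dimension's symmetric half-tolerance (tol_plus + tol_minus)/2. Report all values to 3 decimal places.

Stack each dimension's contribution:
  -A: nom -45.400 → Σnom=-45.400; wc +0.196/-0.196 → slack +0.196/-0.196; half-tol=0.196, Σhalf²=0.038416
  +B: nom +1.300 → Σnom=-44.100; wc +0.340/-0.340 → slack +0.536/-0.536; half-tol=0.340, Σhalf²=0.154016
  -C: nom -18.900 → Σnom=-63.000; wc +0.390/-0.392 → slack +0.926/-0.928; half-tol=0.391, Σhalf²=0.306897
Nominal = -63.000. Worst-case = [-63.000 - 0.928, -63.000 + 0.926] = [-63.928, -62.074]. RSS = √0.306897 = 0.554.

nominal=-63.000 wc=[-63.928,-62.074] rss=0.554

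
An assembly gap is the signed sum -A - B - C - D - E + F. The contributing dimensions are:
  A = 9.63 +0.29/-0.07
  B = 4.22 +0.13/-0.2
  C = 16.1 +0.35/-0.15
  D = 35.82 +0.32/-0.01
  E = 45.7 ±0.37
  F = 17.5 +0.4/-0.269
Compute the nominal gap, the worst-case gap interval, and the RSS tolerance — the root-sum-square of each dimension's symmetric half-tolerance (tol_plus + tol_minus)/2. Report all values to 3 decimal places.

Stack each dimension's contribution:
  -A: nom -9.630 → Σnom=-9.630; wc +0.070/-0.290 → slack +0.070/-0.290; half-tol=0.180, Σhalf²=0.032400
  -B: nom -4.220 → Σnom=-13.850; wc +0.200/-0.130 → slack +0.270/-0.420; half-tol=0.165, Σhalf²=0.059625
  -C: nom -16.100 → Σnom=-29.950; wc +0.150/-0.350 → slack +0.420/-0.770; half-tol=0.250, Σhalf²=0.122125
  -D: nom -35.820 → Σnom=-65.770; wc +0.010/-0.320 → slack +0.430/-1.090; half-tol=0.165, Σhalf²=0.149350
  -E: nom -45.700 → Σnom=-111.470; wc +0.370/-0.370 → slack +0.800/-1.460; half-tol=0.370, Σhalf²=0.286250
  +F: nom +17.500 → Σnom=-93.970; wc +0.400/-0.269 → slack +1.200/-1.729; half-tol=0.335, Σhalf²=0.398140
Nominal = -93.970. Worst-case = [-93.970 - 1.729, -93.970 + 1.200] = [-95.699, -92.770]. RSS = √0.398140 = 0.631.

nominal=-93.970 wc=[-95.699,-92.770] rss=0.631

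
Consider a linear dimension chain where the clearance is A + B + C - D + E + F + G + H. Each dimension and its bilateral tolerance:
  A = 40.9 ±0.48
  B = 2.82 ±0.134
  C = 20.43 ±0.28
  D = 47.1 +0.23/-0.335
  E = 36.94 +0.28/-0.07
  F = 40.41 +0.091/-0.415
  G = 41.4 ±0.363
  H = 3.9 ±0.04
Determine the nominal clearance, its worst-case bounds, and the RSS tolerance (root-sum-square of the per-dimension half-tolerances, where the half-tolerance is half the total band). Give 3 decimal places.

Stack each dimension's contribution:
  +A: nom +40.900 → Σnom=40.900; wc +0.480/-0.480 → slack +0.480/-0.480; half-tol=0.480, Σhalf²=0.230400
  +B: nom +2.820 → Σnom=43.720; wc +0.134/-0.134 → slack +0.614/-0.614; half-tol=0.134, Σhalf²=0.248356
  +C: nom +20.430 → Σnom=64.150; wc +0.280/-0.280 → slack +0.894/-0.894; half-tol=0.280, Σhalf²=0.326756
  -D: nom -47.100 → Σnom=17.050; wc +0.335/-0.230 → slack +1.229/-1.124; half-tol=0.283, Σhalf²=0.406562
  +E: nom +36.940 → Σnom=53.990; wc +0.280/-0.070 → slack +1.509/-1.194; half-tol=0.175, Σhalf²=0.437187
  +F: nom +40.410 → Σnom=94.400; wc +0.091/-0.415 → slack +1.600/-1.609; half-tol=0.253, Σhalf²=0.501196
  +G: nom +41.400 → Σnom=135.800; wc +0.363/-0.363 → slack +1.963/-1.972; half-tol=0.363, Σhalf²=0.632965
  +H: nom +3.900 → Σnom=139.700; wc +0.040/-0.040 → slack +2.003/-2.012; half-tol=0.040, Σhalf²=0.634565
Nominal = 139.700. Worst-case = [139.700 - 2.012, 139.700 + 2.003] = [137.688, 141.703]. RSS = √0.634565 = 0.797.

nominal=139.700 wc=[137.688,141.703] rss=0.797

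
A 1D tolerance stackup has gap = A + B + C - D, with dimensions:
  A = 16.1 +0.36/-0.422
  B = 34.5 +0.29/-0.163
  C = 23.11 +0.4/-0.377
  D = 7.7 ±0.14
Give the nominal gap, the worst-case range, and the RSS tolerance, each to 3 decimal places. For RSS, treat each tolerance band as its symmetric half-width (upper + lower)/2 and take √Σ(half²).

nominal=66.010 wc=[64.908,67.200] rss=0.612

Stack each dimension's contribution:
  +A: nom +16.100 → Σnom=16.100; wc +0.360/-0.422 → slack +0.360/-0.422; half-tol=0.391, Σhalf²=0.152881
  +B: nom +34.500 → Σnom=50.600; wc +0.290/-0.163 → slack +0.650/-0.585; half-tol=0.226, Σhalf²=0.204183
  +C: nom +23.110 → Σnom=73.710; wc +0.400/-0.377 → slack +1.050/-0.962; half-tol=0.389, Σhalf²=0.355116
  -D: nom -7.700 → Σnom=66.010; wc +0.140/-0.140 → slack +1.190/-1.102; half-tol=0.140, Σhalf²=0.374716
Nominal = 66.010. Worst-case = [66.010 - 1.102, 66.010 + 1.190] = [64.908, 67.200]. RSS = √0.374716 = 0.612.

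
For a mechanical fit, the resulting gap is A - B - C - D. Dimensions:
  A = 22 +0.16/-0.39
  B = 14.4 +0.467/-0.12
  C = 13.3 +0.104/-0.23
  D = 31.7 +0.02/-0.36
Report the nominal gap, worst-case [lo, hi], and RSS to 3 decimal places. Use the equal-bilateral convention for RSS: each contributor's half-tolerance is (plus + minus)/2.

Stack each dimension's contribution:
  +A: nom +22.000 → Σnom=22.000; wc +0.160/-0.390 → slack +0.160/-0.390; half-tol=0.275, Σhalf²=0.075625
  -B: nom -14.400 → Σnom=7.600; wc +0.120/-0.467 → slack +0.280/-0.857; half-tol=0.293, Σhalf²=0.161767
  -C: nom -13.300 → Σnom=-5.700; wc +0.230/-0.104 → slack +0.510/-0.961; half-tol=0.167, Σhalf²=0.189656
  -D: nom -31.700 → Σnom=-37.400; wc +0.360/-0.020 → slack +0.870/-0.981; half-tol=0.190, Σhalf²=0.225756
Nominal = -37.400. Worst-case = [-37.400 - 0.981, -37.400 + 0.870] = [-38.381, -36.530]. RSS = √0.225756 = 0.475.

nominal=-37.400 wc=[-38.381,-36.530] rss=0.475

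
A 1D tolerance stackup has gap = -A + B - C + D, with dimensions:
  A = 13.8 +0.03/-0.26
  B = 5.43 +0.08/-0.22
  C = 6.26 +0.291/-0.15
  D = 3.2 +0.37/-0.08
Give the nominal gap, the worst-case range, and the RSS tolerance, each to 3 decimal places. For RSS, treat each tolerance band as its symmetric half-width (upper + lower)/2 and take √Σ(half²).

nominal=-11.430 wc=[-12.051,-10.570] rss=0.378

Stack each dimension's contribution:
  -A: nom -13.800 → Σnom=-13.800; wc +0.260/-0.030 → slack +0.260/-0.030; half-tol=0.145, Σhalf²=0.021025
  +B: nom +5.430 → Σnom=-8.370; wc +0.080/-0.220 → slack +0.340/-0.250; half-tol=0.150, Σhalf²=0.043525
  -C: nom -6.260 → Σnom=-14.630; wc +0.150/-0.291 → slack +0.490/-0.541; half-tol=0.220, Σhalf²=0.092145
  +D: nom +3.200 → Σnom=-11.430; wc +0.370/-0.080 → slack +0.860/-0.621; half-tol=0.225, Σhalf²=0.142770
Nominal = -11.430. Worst-case = [-11.430 - 0.621, -11.430 + 0.860] = [-12.051, -10.570]. RSS = √0.142770 = 0.378.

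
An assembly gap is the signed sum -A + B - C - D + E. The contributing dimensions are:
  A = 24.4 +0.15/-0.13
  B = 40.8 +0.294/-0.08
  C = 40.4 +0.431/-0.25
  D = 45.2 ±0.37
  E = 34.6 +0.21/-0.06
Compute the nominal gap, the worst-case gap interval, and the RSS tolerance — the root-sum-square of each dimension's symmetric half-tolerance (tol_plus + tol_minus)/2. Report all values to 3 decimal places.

Stack each dimension's contribution:
  -A: nom -24.400 → Σnom=-24.400; wc +0.130/-0.150 → slack +0.130/-0.150; half-tol=0.140, Σhalf²=0.019600
  +B: nom +40.800 → Σnom=16.400; wc +0.294/-0.080 → slack +0.424/-0.230; half-tol=0.187, Σhalf²=0.054569
  -C: nom -40.400 → Σnom=-24.000; wc +0.250/-0.431 → slack +0.674/-0.661; half-tol=0.341, Σhalf²=0.170509
  -D: nom -45.200 → Σnom=-69.200; wc +0.370/-0.370 → slack +1.044/-1.031; half-tol=0.370, Σhalf²=0.307409
  +E: nom +34.600 → Σnom=-34.600; wc +0.210/-0.060 → slack +1.254/-1.091; half-tol=0.135, Σhalf²=0.325634
Nominal = -34.600. Worst-case = [-34.600 - 1.091, -34.600 + 1.254] = [-35.691, -33.346]. RSS = √0.325634 = 0.571.

nominal=-34.600 wc=[-35.691,-33.346] rss=0.571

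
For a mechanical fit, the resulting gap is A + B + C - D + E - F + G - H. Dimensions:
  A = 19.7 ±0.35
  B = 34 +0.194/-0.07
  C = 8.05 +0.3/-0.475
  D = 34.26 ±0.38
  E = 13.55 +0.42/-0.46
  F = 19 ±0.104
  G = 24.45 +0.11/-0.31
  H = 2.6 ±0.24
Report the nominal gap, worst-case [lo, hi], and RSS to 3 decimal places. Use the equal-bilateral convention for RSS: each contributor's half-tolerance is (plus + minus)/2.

nominal=43.890 wc=[41.501,45.988] rss=0.861

Stack each dimension's contribution:
  +A: nom +19.700 → Σnom=19.700; wc +0.350/-0.350 → slack +0.350/-0.350; half-tol=0.350, Σhalf²=0.122500
  +B: nom +34.000 → Σnom=53.700; wc +0.194/-0.070 → slack +0.544/-0.420; half-tol=0.132, Σhalf²=0.139924
  +C: nom +8.050 → Σnom=61.750; wc +0.300/-0.475 → slack +0.844/-0.895; half-tol=0.387, Σhalf²=0.290080
  -D: nom -34.260 → Σnom=27.490; wc +0.380/-0.380 → slack +1.224/-1.275; half-tol=0.380, Σhalf²=0.434480
  +E: nom +13.550 → Σnom=41.040; wc +0.420/-0.460 → slack +1.644/-1.735; half-tol=0.440, Σhalf²=0.628080
  -F: nom -19.000 → Σnom=22.040; wc +0.104/-0.104 → slack +1.748/-1.839; half-tol=0.104, Σhalf²=0.638896
  +G: nom +24.450 → Σnom=46.490; wc +0.110/-0.310 → slack +1.858/-2.149; half-tol=0.210, Σhalf²=0.682996
  -H: nom -2.600 → Σnom=43.890; wc +0.240/-0.240 → slack +2.098/-2.389; half-tol=0.240, Σhalf²=0.740596
Nominal = 43.890. Worst-case = [43.890 - 2.389, 43.890 + 2.098] = [41.501, 45.988]. RSS = √0.740596 = 0.861.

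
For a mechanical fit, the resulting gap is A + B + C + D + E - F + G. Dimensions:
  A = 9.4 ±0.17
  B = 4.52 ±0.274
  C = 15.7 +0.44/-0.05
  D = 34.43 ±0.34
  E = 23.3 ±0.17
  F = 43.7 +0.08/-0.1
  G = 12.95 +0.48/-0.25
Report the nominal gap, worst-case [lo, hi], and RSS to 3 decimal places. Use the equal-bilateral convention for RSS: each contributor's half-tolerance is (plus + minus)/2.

Stack each dimension's contribution:
  +A: nom +9.400 → Σnom=9.400; wc +0.170/-0.170 → slack +0.170/-0.170; half-tol=0.170, Σhalf²=0.028900
  +B: nom +4.520 → Σnom=13.920; wc +0.274/-0.274 → slack +0.444/-0.444; half-tol=0.274, Σhalf²=0.103976
  +C: nom +15.700 → Σnom=29.620; wc +0.440/-0.050 → slack +0.884/-0.494; half-tol=0.245, Σhalf²=0.164001
  +D: nom +34.430 → Σnom=64.050; wc +0.340/-0.340 → slack +1.224/-0.834; half-tol=0.340, Σhalf²=0.279601
  +E: nom +23.300 → Σnom=87.350; wc +0.170/-0.170 → slack +1.394/-1.004; half-tol=0.170, Σhalf²=0.308501
  -F: nom -43.700 → Σnom=43.650; wc +0.100/-0.080 → slack +1.494/-1.084; half-tol=0.090, Σhalf²=0.316601
  +G: nom +12.950 → Σnom=56.600; wc +0.480/-0.250 → slack +1.974/-1.334; half-tol=0.365, Σhalf²=0.449826
Nominal = 56.600. Worst-case = [56.600 - 1.334, 56.600 + 1.974] = [55.266, 58.574]. RSS = √0.449826 = 0.671.

nominal=56.600 wc=[55.266,58.574] rss=0.671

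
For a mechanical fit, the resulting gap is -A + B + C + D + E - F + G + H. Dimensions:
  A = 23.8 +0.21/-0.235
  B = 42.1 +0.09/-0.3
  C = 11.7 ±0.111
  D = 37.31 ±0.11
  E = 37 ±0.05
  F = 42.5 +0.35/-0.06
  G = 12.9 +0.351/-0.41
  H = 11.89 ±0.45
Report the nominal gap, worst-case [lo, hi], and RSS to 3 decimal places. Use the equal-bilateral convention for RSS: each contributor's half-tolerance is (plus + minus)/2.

nominal=86.600 wc=[84.609,88.057] rss=0.710

Stack each dimension's contribution:
  -A: nom -23.800 → Σnom=-23.800; wc +0.235/-0.210 → slack +0.235/-0.210; half-tol=0.222, Σhalf²=0.049506
  +B: nom +42.100 → Σnom=18.300; wc +0.090/-0.300 → slack +0.325/-0.510; half-tol=0.195, Σhalf²=0.087531
  +C: nom +11.700 → Σnom=30.000; wc +0.111/-0.111 → slack +0.436/-0.621; half-tol=0.111, Σhalf²=0.099852
  +D: nom +37.310 → Σnom=67.310; wc +0.110/-0.110 → slack +0.546/-0.731; half-tol=0.110, Σhalf²=0.111952
  +E: nom +37.000 → Σnom=104.310; wc +0.050/-0.050 → slack +0.596/-0.781; half-tol=0.050, Σhalf²=0.114452
  -F: nom -42.500 → Σnom=61.810; wc +0.060/-0.350 → slack +0.656/-1.131; half-tol=0.205, Σhalf²=0.156477
  +G: nom +12.900 → Σnom=74.710; wc +0.351/-0.410 → slack +1.007/-1.541; half-tol=0.380, Σhalf²=0.301257
  +H: nom +11.890 → Σnom=86.600; wc +0.450/-0.450 → slack +1.457/-1.991; half-tol=0.450, Σhalf²=0.503757
Nominal = 86.600. Worst-case = [86.600 - 1.991, 86.600 + 1.457] = [84.609, 88.057]. RSS = √0.503757 = 0.710.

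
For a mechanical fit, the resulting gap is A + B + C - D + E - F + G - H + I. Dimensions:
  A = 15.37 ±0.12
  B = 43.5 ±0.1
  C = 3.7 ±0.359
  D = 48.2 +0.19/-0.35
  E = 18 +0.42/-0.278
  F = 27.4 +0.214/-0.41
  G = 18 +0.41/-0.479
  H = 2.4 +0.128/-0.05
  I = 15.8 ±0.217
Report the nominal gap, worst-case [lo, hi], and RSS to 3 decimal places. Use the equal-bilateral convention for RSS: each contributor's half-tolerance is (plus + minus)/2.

Stack each dimension's contribution:
  +A: nom +15.370 → Σnom=15.370; wc +0.120/-0.120 → slack +0.120/-0.120; half-tol=0.120, Σhalf²=0.014400
  +B: nom +43.500 → Σnom=58.870; wc +0.100/-0.100 → slack +0.220/-0.220; half-tol=0.100, Σhalf²=0.024400
  +C: nom +3.700 → Σnom=62.570; wc +0.359/-0.359 → slack +0.579/-0.579; half-tol=0.359, Σhalf²=0.153281
  -D: nom -48.200 → Σnom=14.370; wc +0.350/-0.190 → slack +0.929/-0.769; half-tol=0.270, Σhalf²=0.226181
  +E: nom +18.000 → Σnom=32.370; wc +0.420/-0.278 → slack +1.349/-1.047; half-tol=0.349, Σhalf²=0.347982
  -F: nom -27.400 → Σnom=4.970; wc +0.410/-0.214 → slack +1.759/-1.261; half-tol=0.312, Σhalf²=0.445326
  +G: nom +18.000 → Σnom=22.970; wc +0.410/-0.479 → slack +2.169/-1.740; half-tol=0.445, Σhalf²=0.642906
  -H: nom -2.400 → Σnom=20.570; wc +0.050/-0.128 → slack +2.219/-1.868; half-tol=0.089, Σhalf²=0.650827
  +I: nom +15.800 → Σnom=36.370; wc +0.217/-0.217 → slack +2.436/-2.085; half-tol=0.217, Σhalf²=0.697916
Nominal = 36.370. Worst-case = [36.370 - 2.085, 36.370 + 2.436] = [34.285, 38.806]. RSS = √0.697916 = 0.835.

nominal=36.370 wc=[34.285,38.806] rss=0.835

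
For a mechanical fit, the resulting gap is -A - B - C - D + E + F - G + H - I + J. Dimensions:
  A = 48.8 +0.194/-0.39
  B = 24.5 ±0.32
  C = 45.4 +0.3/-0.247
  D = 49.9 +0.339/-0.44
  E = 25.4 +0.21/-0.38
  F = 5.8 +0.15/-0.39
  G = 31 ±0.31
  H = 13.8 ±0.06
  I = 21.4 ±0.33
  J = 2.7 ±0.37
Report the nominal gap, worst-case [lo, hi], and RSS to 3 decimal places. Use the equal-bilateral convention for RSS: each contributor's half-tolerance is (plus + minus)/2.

nominal=-173.300 wc=[-176.293,-170.473] rss=0.959

Stack each dimension's contribution:
  -A: nom -48.800 → Σnom=-48.800; wc +0.390/-0.194 → slack +0.390/-0.194; half-tol=0.292, Σhalf²=0.085264
  -B: nom -24.500 → Σnom=-73.300; wc +0.320/-0.320 → slack +0.710/-0.514; half-tol=0.320, Σhalf²=0.187664
  -C: nom -45.400 → Σnom=-118.700; wc +0.247/-0.300 → slack +0.957/-0.814; half-tol=0.273, Σhalf²=0.262466
  -D: nom -49.900 → Σnom=-168.600; wc +0.440/-0.339 → slack +1.397/-1.153; half-tol=0.390, Σhalf²=0.414177
  +E: nom +25.400 → Σnom=-143.200; wc +0.210/-0.380 → slack +1.607/-1.533; half-tol=0.295, Σhalf²=0.501202
  +F: nom +5.800 → Σnom=-137.400; wc +0.150/-0.390 → slack +1.757/-1.923; half-tol=0.270, Σhalf²=0.574102
  -G: nom -31.000 → Σnom=-168.400; wc +0.310/-0.310 → slack +2.067/-2.233; half-tol=0.310, Σhalf²=0.670202
  +H: nom +13.800 → Σnom=-154.600; wc +0.060/-0.060 → slack +2.127/-2.293; half-tol=0.060, Σhalf²=0.673802
  -I: nom -21.400 → Σnom=-176.000; wc +0.330/-0.330 → slack +2.457/-2.623; half-tol=0.330, Σhalf²=0.782702
  +J: nom +2.700 → Σnom=-173.300; wc +0.370/-0.370 → slack +2.827/-2.993; half-tol=0.370, Σhalf²=0.919602
Nominal = -173.300. Worst-case = [-173.300 - 2.993, -173.300 + 2.827] = [-176.293, -170.473]. RSS = √0.919602 = 0.959.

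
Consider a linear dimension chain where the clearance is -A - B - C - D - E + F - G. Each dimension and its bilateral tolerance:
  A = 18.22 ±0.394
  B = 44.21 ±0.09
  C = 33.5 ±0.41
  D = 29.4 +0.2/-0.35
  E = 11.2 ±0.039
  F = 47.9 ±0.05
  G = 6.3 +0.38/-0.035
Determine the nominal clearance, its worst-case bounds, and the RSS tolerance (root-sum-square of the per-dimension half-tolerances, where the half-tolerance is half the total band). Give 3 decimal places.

nominal=-94.930 wc=[-96.493,-93.562] rss=0.674

Stack each dimension's contribution:
  -A: nom -18.220 → Σnom=-18.220; wc +0.394/-0.394 → slack +0.394/-0.394; half-tol=0.394, Σhalf²=0.155236
  -B: nom -44.210 → Σnom=-62.430; wc +0.090/-0.090 → slack +0.484/-0.484; half-tol=0.090, Σhalf²=0.163336
  -C: nom -33.500 → Σnom=-95.930; wc +0.410/-0.410 → slack +0.894/-0.894; half-tol=0.410, Σhalf²=0.331436
  -D: nom -29.400 → Σnom=-125.330; wc +0.350/-0.200 → slack +1.244/-1.094; half-tol=0.275, Σhalf²=0.407061
  -E: nom -11.200 → Σnom=-136.530; wc +0.039/-0.039 → slack +1.283/-1.133; half-tol=0.039, Σhalf²=0.408582
  +F: nom +47.900 → Σnom=-88.630; wc +0.050/-0.050 → slack +1.333/-1.183; half-tol=0.050, Σhalf²=0.411082
  -G: nom -6.300 → Σnom=-94.930; wc +0.035/-0.380 → slack +1.368/-1.563; half-tol=0.208, Σhalf²=0.454138
Nominal = -94.930. Worst-case = [-94.930 - 1.563, -94.930 + 1.368] = [-96.493, -93.562]. RSS = √0.454138 = 0.674.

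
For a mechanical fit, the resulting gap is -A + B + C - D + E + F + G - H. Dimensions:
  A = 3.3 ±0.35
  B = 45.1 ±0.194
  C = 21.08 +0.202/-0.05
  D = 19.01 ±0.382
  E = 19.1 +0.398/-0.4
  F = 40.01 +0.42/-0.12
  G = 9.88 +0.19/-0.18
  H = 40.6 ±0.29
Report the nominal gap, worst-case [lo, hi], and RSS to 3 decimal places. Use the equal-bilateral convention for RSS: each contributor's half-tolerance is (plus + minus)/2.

Stack each dimension's contribution:
  -A: nom -3.300 → Σnom=-3.300; wc +0.350/-0.350 → slack +0.350/-0.350; half-tol=0.350, Σhalf²=0.122500
  +B: nom +45.100 → Σnom=41.800; wc +0.194/-0.194 → slack +0.544/-0.544; half-tol=0.194, Σhalf²=0.160136
  +C: nom +21.080 → Σnom=62.880; wc +0.202/-0.050 → slack +0.746/-0.594; half-tol=0.126, Σhalf²=0.176012
  -D: nom -19.010 → Σnom=43.870; wc +0.382/-0.382 → slack +1.128/-0.976; half-tol=0.382, Σhalf²=0.321936
  +E: nom +19.100 → Σnom=62.970; wc +0.398/-0.400 → slack +1.526/-1.376; half-tol=0.399, Σhalf²=0.481137
  +F: nom +40.010 → Σnom=102.980; wc +0.420/-0.120 → slack +1.946/-1.496; half-tol=0.270, Σhalf²=0.554037
  +G: nom +9.880 → Σnom=112.860; wc +0.190/-0.180 → slack +2.136/-1.676; half-tol=0.185, Σhalf²=0.588262
  -H: nom -40.600 → Σnom=72.260; wc +0.290/-0.290 → slack +2.426/-1.966; half-tol=0.290, Σhalf²=0.672362
Nominal = 72.260. Worst-case = [72.260 - 1.966, 72.260 + 2.426] = [70.294, 74.686]. RSS = √0.672362 = 0.820.

nominal=72.260 wc=[70.294,74.686] rss=0.820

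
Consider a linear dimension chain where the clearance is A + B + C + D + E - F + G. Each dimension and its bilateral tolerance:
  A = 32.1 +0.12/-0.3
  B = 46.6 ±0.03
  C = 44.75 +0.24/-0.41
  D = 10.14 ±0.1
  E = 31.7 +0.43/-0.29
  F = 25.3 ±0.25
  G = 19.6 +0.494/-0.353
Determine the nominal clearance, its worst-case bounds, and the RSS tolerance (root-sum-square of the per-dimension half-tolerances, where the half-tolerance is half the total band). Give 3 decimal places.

nominal=159.590 wc=[157.857,161.254] rss=0.729

Stack each dimension's contribution:
  +A: nom +32.100 → Σnom=32.100; wc +0.120/-0.300 → slack +0.120/-0.300; half-tol=0.210, Σhalf²=0.044100
  +B: nom +46.600 → Σnom=78.700; wc +0.030/-0.030 → slack +0.150/-0.330; half-tol=0.030, Σhalf²=0.045000
  +C: nom +44.750 → Σnom=123.450; wc +0.240/-0.410 → slack +0.390/-0.740; half-tol=0.325, Σhalf²=0.150625
  +D: nom +10.140 → Σnom=133.590; wc +0.100/-0.100 → slack +0.490/-0.840; half-tol=0.100, Σhalf²=0.160625
  +E: nom +31.700 → Σnom=165.290; wc +0.430/-0.290 → slack +0.920/-1.130; half-tol=0.360, Σhalf²=0.290225
  -F: nom -25.300 → Σnom=139.990; wc +0.250/-0.250 → slack +1.170/-1.380; half-tol=0.250, Σhalf²=0.352725
  +G: nom +19.600 → Σnom=159.590; wc +0.494/-0.353 → slack +1.664/-1.733; half-tol=0.423, Σhalf²=0.532077
Nominal = 159.590. Worst-case = [159.590 - 1.733, 159.590 + 1.664] = [157.857, 161.254]. RSS = √0.532077 = 0.729.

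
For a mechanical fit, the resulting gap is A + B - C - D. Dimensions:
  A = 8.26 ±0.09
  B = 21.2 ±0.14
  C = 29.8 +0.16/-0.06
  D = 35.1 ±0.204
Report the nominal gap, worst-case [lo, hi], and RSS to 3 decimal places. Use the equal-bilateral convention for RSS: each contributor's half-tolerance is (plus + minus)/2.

nominal=-35.440 wc=[-36.034,-34.946] rss=0.285

Stack each dimension's contribution:
  +A: nom +8.260 → Σnom=8.260; wc +0.090/-0.090 → slack +0.090/-0.090; half-tol=0.090, Σhalf²=0.008100
  +B: nom +21.200 → Σnom=29.460; wc +0.140/-0.140 → slack +0.230/-0.230; half-tol=0.140, Σhalf²=0.027700
  -C: nom -29.800 → Σnom=-0.340; wc +0.060/-0.160 → slack +0.290/-0.390; half-tol=0.110, Σhalf²=0.039800
  -D: nom -35.100 → Σnom=-35.440; wc +0.204/-0.204 → slack +0.494/-0.594; half-tol=0.204, Σhalf²=0.081416
Nominal = -35.440. Worst-case = [-35.440 - 0.594, -35.440 + 0.494] = [-36.034, -34.946]. RSS = √0.081416 = 0.285.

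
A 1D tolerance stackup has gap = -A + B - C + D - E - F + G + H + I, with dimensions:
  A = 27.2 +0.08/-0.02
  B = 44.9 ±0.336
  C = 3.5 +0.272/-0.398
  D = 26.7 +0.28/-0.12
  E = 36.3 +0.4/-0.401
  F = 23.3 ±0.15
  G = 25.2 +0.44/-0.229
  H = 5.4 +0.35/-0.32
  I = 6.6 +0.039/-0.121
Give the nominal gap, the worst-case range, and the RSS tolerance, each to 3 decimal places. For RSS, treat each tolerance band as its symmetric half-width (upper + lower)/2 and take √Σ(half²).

Stack each dimension's contribution:
  -A: nom -27.200 → Σnom=-27.200; wc +0.020/-0.080 → slack +0.020/-0.080; half-tol=0.050, Σhalf²=0.002500
  +B: nom +44.900 → Σnom=17.700; wc +0.336/-0.336 → slack +0.356/-0.416; half-tol=0.336, Σhalf²=0.115396
  -C: nom -3.500 → Σnom=14.200; wc +0.398/-0.272 → slack +0.754/-0.688; half-tol=0.335, Σhalf²=0.227621
  +D: nom +26.700 → Σnom=40.900; wc +0.280/-0.120 → slack +1.034/-0.808; half-tol=0.200, Σhalf²=0.267621
  -E: nom -36.300 → Σnom=4.600; wc +0.401/-0.400 → slack +1.435/-1.208; half-tol=0.401, Σhalf²=0.428021
  -F: nom -23.300 → Σnom=-18.700; wc +0.150/-0.150 → slack +1.585/-1.358; half-tol=0.150, Σhalf²=0.450521
  +G: nom +25.200 → Σnom=6.500; wc +0.440/-0.229 → slack +2.025/-1.587; half-tol=0.335, Σhalf²=0.562412
  +H: nom +5.400 → Σnom=11.900; wc +0.350/-0.320 → slack +2.375/-1.907; half-tol=0.335, Σhalf²=0.674637
  +I: nom +6.600 → Σnom=18.500; wc +0.039/-0.121 → slack +2.414/-2.028; half-tol=0.080, Σhalf²=0.681037
Nominal = 18.500. Worst-case = [18.500 - 2.028, 18.500 + 2.414] = [16.472, 20.914]. RSS = √0.681037 = 0.825.

nominal=18.500 wc=[16.472,20.914] rss=0.825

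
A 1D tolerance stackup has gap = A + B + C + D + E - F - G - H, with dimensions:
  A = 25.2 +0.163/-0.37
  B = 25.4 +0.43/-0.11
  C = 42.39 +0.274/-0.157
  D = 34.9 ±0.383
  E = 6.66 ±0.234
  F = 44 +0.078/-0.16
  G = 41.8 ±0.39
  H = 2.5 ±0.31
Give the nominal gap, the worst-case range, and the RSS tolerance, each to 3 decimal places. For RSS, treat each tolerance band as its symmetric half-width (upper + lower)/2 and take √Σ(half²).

nominal=46.250 wc=[44.218,48.594] rss=0.809

Stack each dimension's contribution:
  +A: nom +25.200 → Σnom=25.200; wc +0.163/-0.370 → slack +0.163/-0.370; half-tol=0.267, Σhalf²=0.071022
  +B: nom +25.400 → Σnom=50.600; wc +0.430/-0.110 → slack +0.593/-0.480; half-tol=0.270, Σhalf²=0.143922
  +C: nom +42.390 → Σnom=92.990; wc +0.274/-0.157 → slack +0.867/-0.637; half-tol=0.216, Σhalf²=0.190363
  +D: nom +34.900 → Σnom=127.890; wc +0.383/-0.383 → slack +1.250/-1.020; half-tol=0.383, Σhalf²=0.337052
  +E: nom +6.660 → Σnom=134.550; wc +0.234/-0.234 → slack +1.484/-1.254; half-tol=0.234, Σhalf²=0.391808
  -F: nom -44.000 → Σnom=90.550; wc +0.160/-0.078 → slack +1.644/-1.332; half-tol=0.119, Σhalf²=0.405969
  -G: nom -41.800 → Σnom=48.750; wc +0.390/-0.390 → slack +2.034/-1.722; half-tol=0.390, Σhalf²=0.558069
  -H: nom -2.500 → Σnom=46.250; wc +0.310/-0.310 → slack +2.344/-2.032; half-tol=0.310, Σhalf²=0.654169
Nominal = 46.250. Worst-case = [46.250 - 2.032, 46.250 + 2.344] = [44.218, 48.594]. RSS = √0.654169 = 0.809.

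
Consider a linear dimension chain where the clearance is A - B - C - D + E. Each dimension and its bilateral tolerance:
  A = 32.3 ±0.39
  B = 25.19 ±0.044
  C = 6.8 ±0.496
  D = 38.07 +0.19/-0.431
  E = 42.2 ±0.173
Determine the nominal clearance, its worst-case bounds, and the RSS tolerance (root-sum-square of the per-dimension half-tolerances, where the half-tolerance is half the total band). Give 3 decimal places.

Stack each dimension's contribution:
  +A: nom +32.300 → Σnom=32.300; wc +0.390/-0.390 → slack +0.390/-0.390; half-tol=0.390, Σhalf²=0.152100
  -B: nom -25.190 → Σnom=7.110; wc +0.044/-0.044 → slack +0.434/-0.434; half-tol=0.044, Σhalf²=0.154036
  -C: nom -6.800 → Σnom=0.310; wc +0.496/-0.496 → slack +0.930/-0.930; half-tol=0.496, Σhalf²=0.400052
  -D: nom -38.070 → Σnom=-37.760; wc +0.431/-0.190 → slack +1.361/-1.120; half-tol=0.310, Σhalf²=0.496462
  +E: nom +42.200 → Σnom=4.440; wc +0.173/-0.173 → slack +1.534/-1.293; half-tol=0.173, Σhalf²=0.526391
Nominal = 4.440. Worst-case = [4.440 - 1.293, 4.440 + 1.534] = [3.147, 5.974]. RSS = √0.526391 = 0.726.

nominal=4.440 wc=[3.147,5.974] rss=0.726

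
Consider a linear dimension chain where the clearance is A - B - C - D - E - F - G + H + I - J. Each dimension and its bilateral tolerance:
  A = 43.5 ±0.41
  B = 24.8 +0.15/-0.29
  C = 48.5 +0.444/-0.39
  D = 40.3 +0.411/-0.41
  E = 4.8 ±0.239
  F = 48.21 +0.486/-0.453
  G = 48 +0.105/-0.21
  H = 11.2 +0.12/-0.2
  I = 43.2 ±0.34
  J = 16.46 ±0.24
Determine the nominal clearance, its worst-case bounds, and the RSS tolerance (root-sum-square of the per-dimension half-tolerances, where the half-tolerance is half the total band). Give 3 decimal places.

Stack each dimension's contribution:
  +A: nom +43.500 → Σnom=43.500; wc +0.410/-0.410 → slack +0.410/-0.410; half-tol=0.410, Σhalf²=0.168100
  -B: nom -24.800 → Σnom=18.700; wc +0.290/-0.150 → slack +0.700/-0.560; half-tol=0.220, Σhalf²=0.216500
  -C: nom -48.500 → Σnom=-29.800; wc +0.390/-0.444 → slack +1.090/-1.004; half-tol=0.417, Σhalf²=0.390389
  -D: nom -40.300 → Σnom=-70.100; wc +0.410/-0.411 → slack +1.500/-1.415; half-tol=0.410, Σhalf²=0.558899
  -E: nom -4.800 → Σnom=-74.900; wc +0.239/-0.239 → slack +1.739/-1.654; half-tol=0.239, Σhalf²=0.616020
  -F: nom -48.210 → Σnom=-123.110; wc +0.453/-0.486 → slack +2.192/-2.140; half-tol=0.470, Σhalf²=0.836450
  -G: nom -48.000 → Σnom=-171.110; wc +0.210/-0.105 → slack +2.402/-2.245; half-tol=0.158, Σhalf²=0.861257
  +H: nom +11.200 → Σnom=-159.910; wc +0.120/-0.200 → slack +2.522/-2.445; half-tol=0.160, Σhalf²=0.886857
  +I: nom +43.200 → Σnom=-116.710; wc +0.340/-0.340 → slack +2.862/-2.785; half-tol=0.340, Σhalf²=1.002457
  -J: nom -16.460 → Σnom=-133.170; wc +0.240/-0.240 → slack +3.102/-3.025; half-tol=0.240, Σhalf²=1.060057
Nominal = -133.170. Worst-case = [-133.170 - 3.025, -133.170 + 3.102] = [-136.195, -130.068]. RSS = √1.060057 = 1.030.

nominal=-133.170 wc=[-136.195,-130.068] rss=1.030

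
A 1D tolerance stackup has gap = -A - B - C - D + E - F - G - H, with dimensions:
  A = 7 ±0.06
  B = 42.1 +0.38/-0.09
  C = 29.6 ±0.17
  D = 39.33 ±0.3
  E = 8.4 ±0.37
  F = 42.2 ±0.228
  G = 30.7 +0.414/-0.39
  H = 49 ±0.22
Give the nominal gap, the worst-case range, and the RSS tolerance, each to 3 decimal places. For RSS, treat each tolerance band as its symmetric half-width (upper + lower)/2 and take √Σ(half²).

nominal=-231.530 wc=[-233.672,-229.702] rss=0.759

Stack each dimension's contribution:
  -A: nom -7.000 → Σnom=-7.000; wc +0.060/-0.060 → slack +0.060/-0.060; half-tol=0.060, Σhalf²=0.003600
  -B: nom -42.100 → Σnom=-49.100; wc +0.090/-0.380 → slack +0.150/-0.440; half-tol=0.235, Σhalf²=0.058825
  -C: nom -29.600 → Σnom=-78.700; wc +0.170/-0.170 → slack +0.320/-0.610; half-tol=0.170, Σhalf²=0.087725
  -D: nom -39.330 → Σnom=-118.030; wc +0.300/-0.300 → slack +0.620/-0.910; half-tol=0.300, Σhalf²=0.177725
  +E: nom +8.400 → Σnom=-109.630; wc +0.370/-0.370 → slack +0.990/-1.280; half-tol=0.370, Σhalf²=0.314625
  -F: nom -42.200 → Σnom=-151.830; wc +0.228/-0.228 → slack +1.218/-1.508; half-tol=0.228, Σhalf²=0.366609
  -G: nom -30.700 → Σnom=-182.530; wc +0.390/-0.414 → slack +1.608/-1.922; half-tol=0.402, Σhalf²=0.528213
  -H: nom -49.000 → Σnom=-231.530; wc +0.220/-0.220 → slack +1.828/-2.142; half-tol=0.220, Σhalf²=0.576613
Nominal = -231.530. Worst-case = [-231.530 - 2.142, -231.530 + 1.828] = [-233.672, -229.702]. RSS = √0.576613 = 0.759.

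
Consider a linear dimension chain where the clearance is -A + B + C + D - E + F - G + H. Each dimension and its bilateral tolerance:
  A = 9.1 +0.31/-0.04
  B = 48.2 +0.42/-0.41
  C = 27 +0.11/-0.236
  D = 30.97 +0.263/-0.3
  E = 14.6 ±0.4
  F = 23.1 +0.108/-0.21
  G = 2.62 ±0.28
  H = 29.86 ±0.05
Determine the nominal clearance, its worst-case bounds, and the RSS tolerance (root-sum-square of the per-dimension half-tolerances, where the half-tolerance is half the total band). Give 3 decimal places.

Stack each dimension's contribution:
  -A: nom -9.100 → Σnom=-9.100; wc +0.040/-0.310 → slack +0.040/-0.310; half-tol=0.175, Σhalf²=0.030625
  +B: nom +48.200 → Σnom=39.100; wc +0.420/-0.410 → slack +0.460/-0.720; half-tol=0.415, Σhalf²=0.202850
  +C: nom +27.000 → Σnom=66.100; wc +0.110/-0.236 → slack +0.570/-0.956; half-tol=0.173, Σhalf²=0.232779
  +D: nom +30.970 → Σnom=97.070; wc +0.263/-0.300 → slack +0.833/-1.256; half-tol=0.281, Σhalf²=0.312021
  -E: nom -14.600 → Σnom=82.470; wc +0.400/-0.400 → slack +1.233/-1.656; half-tol=0.400, Σhalf²=0.472021
  +F: nom +23.100 → Σnom=105.570; wc +0.108/-0.210 → slack +1.341/-1.866; half-tol=0.159, Σhalf²=0.497302
  -G: nom -2.620 → Σnom=102.950; wc +0.280/-0.280 → slack +1.621/-2.146; half-tol=0.280, Σhalf²=0.575702
  +H: nom +29.860 → Σnom=132.810; wc +0.050/-0.050 → slack +1.671/-2.196; half-tol=0.050, Σhalf²=0.578202
Nominal = 132.810. Worst-case = [132.810 - 2.196, 132.810 + 1.671] = [130.614, 134.481]. RSS = √0.578202 = 0.760.

nominal=132.810 wc=[130.614,134.481] rss=0.760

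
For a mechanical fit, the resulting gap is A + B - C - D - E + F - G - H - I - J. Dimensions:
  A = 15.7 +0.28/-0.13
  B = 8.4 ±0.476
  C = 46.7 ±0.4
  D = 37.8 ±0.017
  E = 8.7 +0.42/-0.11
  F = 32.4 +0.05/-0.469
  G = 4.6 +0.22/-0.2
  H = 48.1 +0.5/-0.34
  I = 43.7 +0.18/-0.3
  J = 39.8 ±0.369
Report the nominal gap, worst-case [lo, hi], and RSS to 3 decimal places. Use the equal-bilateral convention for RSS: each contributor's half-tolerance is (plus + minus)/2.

nominal=-172.900 wc=[-176.081,-170.358] rss=0.990

Stack each dimension's contribution:
  +A: nom +15.700 → Σnom=15.700; wc +0.280/-0.130 → slack +0.280/-0.130; half-tol=0.205, Σhalf²=0.042025
  +B: nom +8.400 → Σnom=24.100; wc +0.476/-0.476 → slack +0.756/-0.606; half-tol=0.476, Σhalf²=0.268601
  -C: nom -46.700 → Σnom=-22.600; wc +0.400/-0.400 → slack +1.156/-1.006; half-tol=0.400, Σhalf²=0.428601
  -D: nom -37.800 → Σnom=-60.400; wc +0.017/-0.017 → slack +1.173/-1.023; half-tol=0.017, Σhalf²=0.428890
  -E: nom -8.700 → Σnom=-69.100; wc +0.110/-0.420 → slack +1.283/-1.443; half-tol=0.265, Σhalf²=0.499115
  +F: nom +32.400 → Σnom=-36.700; wc +0.050/-0.469 → slack +1.333/-1.912; half-tol=0.260, Σhalf²=0.566455
  -G: nom -4.600 → Σnom=-41.300; wc +0.200/-0.220 → slack +1.533/-2.132; half-tol=0.210, Σhalf²=0.610555
  -H: nom -48.100 → Σnom=-89.400; wc +0.340/-0.500 → slack +1.873/-2.632; half-tol=0.420, Σhalf²=0.786955
  -I: nom -43.700 → Σnom=-133.100; wc +0.300/-0.180 → slack +2.173/-2.812; half-tol=0.240, Σhalf²=0.844555
  -J: nom -39.800 → Σnom=-172.900; wc +0.369/-0.369 → slack +2.542/-3.181; half-tol=0.369, Σhalf²=0.980716
Nominal = -172.900. Worst-case = [-172.900 - 3.181, -172.900 + 2.542] = [-176.081, -170.358]. RSS = √0.980716 = 0.990.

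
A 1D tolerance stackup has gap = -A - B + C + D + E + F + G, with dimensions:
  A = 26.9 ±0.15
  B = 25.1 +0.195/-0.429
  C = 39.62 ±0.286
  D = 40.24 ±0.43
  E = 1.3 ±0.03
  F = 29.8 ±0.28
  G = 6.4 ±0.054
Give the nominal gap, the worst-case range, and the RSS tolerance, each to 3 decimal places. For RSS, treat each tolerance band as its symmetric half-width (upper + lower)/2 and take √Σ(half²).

nominal=65.360 wc=[63.935,67.019] rss=0.685

Stack each dimension's contribution:
  -A: nom -26.900 → Σnom=-26.900; wc +0.150/-0.150 → slack +0.150/-0.150; half-tol=0.150, Σhalf²=0.022500
  -B: nom -25.100 → Σnom=-52.000; wc +0.429/-0.195 → slack +0.579/-0.345; half-tol=0.312, Σhalf²=0.119844
  +C: nom +39.620 → Σnom=-12.380; wc +0.286/-0.286 → slack +0.865/-0.631; half-tol=0.286, Σhalf²=0.201640
  +D: nom +40.240 → Σnom=27.860; wc +0.430/-0.430 → slack +1.295/-1.061; half-tol=0.430, Σhalf²=0.386540
  +E: nom +1.300 → Σnom=29.160; wc +0.030/-0.030 → slack +1.325/-1.091; half-tol=0.030, Σhalf²=0.387440
  +F: nom +29.800 → Σnom=58.960; wc +0.280/-0.280 → slack +1.605/-1.371; half-tol=0.280, Σhalf²=0.465840
  +G: nom +6.400 → Σnom=65.360; wc +0.054/-0.054 → slack +1.659/-1.425; half-tol=0.054, Σhalf²=0.468756
Nominal = 65.360. Worst-case = [65.360 - 1.425, 65.360 + 1.659] = [63.935, 67.019]. RSS = √0.468756 = 0.685.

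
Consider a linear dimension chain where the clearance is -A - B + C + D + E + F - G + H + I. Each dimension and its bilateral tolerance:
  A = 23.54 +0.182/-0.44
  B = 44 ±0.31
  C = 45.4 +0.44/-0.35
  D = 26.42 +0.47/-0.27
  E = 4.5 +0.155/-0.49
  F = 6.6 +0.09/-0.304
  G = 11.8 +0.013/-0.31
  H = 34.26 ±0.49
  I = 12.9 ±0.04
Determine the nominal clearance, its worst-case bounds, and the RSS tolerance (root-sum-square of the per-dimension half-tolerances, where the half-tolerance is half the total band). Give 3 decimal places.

Stack each dimension's contribution:
  -A: nom -23.540 → Σnom=-23.540; wc +0.440/-0.182 → slack +0.440/-0.182; half-tol=0.311, Σhalf²=0.096721
  -B: nom -44.000 → Σnom=-67.540; wc +0.310/-0.310 → slack +0.750/-0.492; half-tol=0.310, Σhalf²=0.192821
  +C: nom +45.400 → Σnom=-22.140; wc +0.440/-0.350 → slack +1.190/-0.842; half-tol=0.395, Σhalf²=0.348846
  +D: nom +26.420 → Σnom=4.280; wc +0.470/-0.270 → slack +1.660/-1.112; half-tol=0.370, Σhalf²=0.485746
  +E: nom +4.500 → Σnom=8.780; wc +0.155/-0.490 → slack +1.815/-1.602; half-tol=0.323, Σhalf²=0.589752
  +F: nom +6.600 → Σnom=15.380; wc +0.090/-0.304 → slack +1.905/-1.906; half-tol=0.197, Σhalf²=0.628561
  -G: nom -11.800 → Σnom=3.580; wc +0.310/-0.013 → slack +2.215/-1.919; half-tol=0.162, Σhalf²=0.654643
  +H: nom +34.260 → Σnom=37.840; wc +0.490/-0.490 → slack +2.705/-2.409; half-tol=0.490, Σhalf²=0.894743
  +I: nom +12.900 → Σnom=50.740; wc +0.040/-0.040 → slack +2.745/-2.449; half-tol=0.040, Σhalf²=0.896343
Nominal = 50.740. Worst-case = [50.740 - 2.449, 50.740 + 2.745] = [48.291, 53.485]. RSS = √0.896343 = 0.947.

nominal=50.740 wc=[48.291,53.485] rss=0.947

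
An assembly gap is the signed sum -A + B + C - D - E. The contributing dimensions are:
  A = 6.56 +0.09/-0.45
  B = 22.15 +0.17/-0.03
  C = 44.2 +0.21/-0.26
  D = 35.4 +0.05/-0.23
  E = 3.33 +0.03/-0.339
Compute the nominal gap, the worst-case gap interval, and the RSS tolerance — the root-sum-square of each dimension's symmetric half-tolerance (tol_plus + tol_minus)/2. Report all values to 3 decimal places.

nominal=21.060 wc=[20.600,22.459] rss=0.438

Stack each dimension's contribution:
  -A: nom -6.560 → Σnom=-6.560; wc +0.450/-0.090 → slack +0.450/-0.090; half-tol=0.270, Σhalf²=0.072900
  +B: nom +22.150 → Σnom=15.590; wc +0.170/-0.030 → slack +0.620/-0.120; half-tol=0.100, Σhalf²=0.082900
  +C: nom +44.200 → Σnom=59.790; wc +0.210/-0.260 → slack +0.830/-0.380; half-tol=0.235, Σhalf²=0.138125
  -D: nom -35.400 → Σnom=24.390; wc +0.230/-0.050 → slack +1.060/-0.430; half-tol=0.140, Σhalf²=0.157725
  -E: nom -3.330 → Σnom=21.060; wc +0.339/-0.030 → slack +1.399/-0.460; half-tol=0.184, Σhalf²=0.191765
Nominal = 21.060. Worst-case = [21.060 - 0.460, 21.060 + 1.399] = [20.600, 22.459]. RSS = √0.191765 = 0.438.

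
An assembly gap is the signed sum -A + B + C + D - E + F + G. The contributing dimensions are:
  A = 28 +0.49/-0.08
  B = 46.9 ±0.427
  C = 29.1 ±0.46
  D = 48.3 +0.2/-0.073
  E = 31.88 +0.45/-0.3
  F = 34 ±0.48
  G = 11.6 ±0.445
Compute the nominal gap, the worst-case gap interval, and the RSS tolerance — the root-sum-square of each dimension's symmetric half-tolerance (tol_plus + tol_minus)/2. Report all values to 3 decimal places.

nominal=110.020 wc=[107.195,112.412] rss=1.031

Stack each dimension's contribution:
  -A: nom -28.000 → Σnom=-28.000; wc +0.080/-0.490 → slack +0.080/-0.490; half-tol=0.285, Σhalf²=0.081225
  +B: nom +46.900 → Σnom=18.900; wc +0.427/-0.427 → slack +0.507/-0.917; half-tol=0.427, Σhalf²=0.263554
  +C: nom +29.100 → Σnom=48.000; wc +0.460/-0.460 → slack +0.967/-1.377; half-tol=0.460, Σhalf²=0.475154
  +D: nom +48.300 → Σnom=96.300; wc +0.200/-0.073 → slack +1.167/-1.450; half-tol=0.137, Σhalf²=0.493786
  -E: nom -31.880 → Σnom=64.420; wc +0.300/-0.450 → slack +1.467/-1.900; half-tol=0.375, Σhalf²=0.634411
  +F: nom +34.000 → Σnom=98.420; wc +0.480/-0.480 → slack +1.947/-2.380; half-tol=0.480, Σhalf²=0.864811
  +G: nom +11.600 → Σnom=110.020; wc +0.445/-0.445 → slack +2.392/-2.825; half-tol=0.445, Σhalf²=1.062836
Nominal = 110.020. Worst-case = [110.020 - 2.825, 110.020 + 2.392] = [107.195, 112.412]. RSS = √1.062836 = 1.031.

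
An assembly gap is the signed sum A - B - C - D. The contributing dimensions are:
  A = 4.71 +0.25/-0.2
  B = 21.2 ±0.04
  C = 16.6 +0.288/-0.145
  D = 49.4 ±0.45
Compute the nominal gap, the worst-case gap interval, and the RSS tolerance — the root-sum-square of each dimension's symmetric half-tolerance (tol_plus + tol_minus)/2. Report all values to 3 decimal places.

Stack each dimension's contribution:
  +A: nom +4.710 → Σnom=4.710; wc +0.250/-0.200 → slack +0.250/-0.200; half-tol=0.225, Σhalf²=0.050625
  -B: nom -21.200 → Σnom=-16.490; wc +0.040/-0.040 → slack +0.290/-0.240; half-tol=0.040, Σhalf²=0.052225
  -C: nom -16.600 → Σnom=-33.090; wc +0.145/-0.288 → slack +0.435/-0.528; half-tol=0.216, Σhalf²=0.099097
  -D: nom -49.400 → Σnom=-82.490; wc +0.450/-0.450 → slack +0.885/-0.978; half-tol=0.450, Σhalf²=0.301597
Nominal = -82.490. Worst-case = [-82.490 - 0.978, -82.490 + 0.885] = [-83.468, -81.605]. RSS = √0.301597 = 0.549.

nominal=-82.490 wc=[-83.468,-81.605] rss=0.549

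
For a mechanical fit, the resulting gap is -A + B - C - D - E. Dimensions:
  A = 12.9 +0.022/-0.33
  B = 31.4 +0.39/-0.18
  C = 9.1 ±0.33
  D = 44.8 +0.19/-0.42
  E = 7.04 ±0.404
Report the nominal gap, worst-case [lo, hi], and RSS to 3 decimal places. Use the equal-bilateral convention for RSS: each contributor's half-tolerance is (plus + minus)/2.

Stack each dimension's contribution:
  -A: nom -12.900 → Σnom=-12.900; wc +0.330/-0.022 → slack +0.330/-0.022; half-tol=0.176, Σhalf²=0.030976
  +B: nom +31.400 → Σnom=18.500; wc +0.390/-0.180 → slack +0.720/-0.202; half-tol=0.285, Σhalf²=0.112201
  -C: nom -9.100 → Σnom=9.400; wc +0.330/-0.330 → slack +1.050/-0.532; half-tol=0.330, Σhalf²=0.221101
  -D: nom -44.800 → Σnom=-35.400; wc +0.420/-0.190 → slack +1.470/-0.722; half-tol=0.305, Σhalf²=0.314126
  -E: nom -7.040 → Σnom=-42.440; wc +0.404/-0.404 → slack +1.874/-1.126; half-tol=0.404, Σhalf²=0.477342
Nominal = -42.440. Worst-case = [-42.440 - 1.126, -42.440 + 1.874] = [-43.566, -40.566]. RSS = √0.477342 = 0.691.

nominal=-42.440 wc=[-43.566,-40.566] rss=0.691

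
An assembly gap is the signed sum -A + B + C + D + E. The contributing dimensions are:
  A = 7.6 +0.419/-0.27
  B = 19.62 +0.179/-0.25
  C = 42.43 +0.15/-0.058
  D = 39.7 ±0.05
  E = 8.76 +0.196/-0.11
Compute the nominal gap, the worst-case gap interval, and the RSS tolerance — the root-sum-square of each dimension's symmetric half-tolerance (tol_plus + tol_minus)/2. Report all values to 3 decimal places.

nominal=102.910 wc=[102.023,103.755] rss=0.449

Stack each dimension's contribution:
  -A: nom -7.600 → Σnom=-7.600; wc +0.270/-0.419 → slack +0.270/-0.419; half-tol=0.345, Σhalf²=0.118680
  +B: nom +19.620 → Σnom=12.020; wc +0.179/-0.250 → slack +0.449/-0.669; half-tol=0.214, Σhalf²=0.164691
  +C: nom +42.430 → Σnom=54.450; wc +0.150/-0.058 → slack +0.599/-0.727; half-tol=0.104, Σhalf²=0.175507
  +D: nom +39.700 → Σnom=94.150; wc +0.050/-0.050 → slack +0.649/-0.777; half-tol=0.050, Σhalf²=0.178007
  +E: nom +8.760 → Σnom=102.910; wc +0.196/-0.110 → slack +0.845/-0.887; half-tol=0.153, Σhalf²=0.201416
Nominal = 102.910. Worst-case = [102.910 - 0.887, 102.910 + 0.845] = [102.023, 103.755]. RSS = √0.201416 = 0.449.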